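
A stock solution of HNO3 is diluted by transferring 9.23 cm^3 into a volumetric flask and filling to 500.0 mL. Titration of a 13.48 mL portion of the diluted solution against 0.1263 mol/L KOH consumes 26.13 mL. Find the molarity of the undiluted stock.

13.3 M

n(KOH) = 0.1263 x 0.02613 = 0.003300 mol.
n(HNO3) in the aliquot = 0.003300 mol.
[diluted HNO3] = 0.003300 / 0.01348 = 0.2448 M.
Dilution factor = 500.0/9.230 = 54.17, so [stock] = 0.2448 x 54.17 = 13.3 M.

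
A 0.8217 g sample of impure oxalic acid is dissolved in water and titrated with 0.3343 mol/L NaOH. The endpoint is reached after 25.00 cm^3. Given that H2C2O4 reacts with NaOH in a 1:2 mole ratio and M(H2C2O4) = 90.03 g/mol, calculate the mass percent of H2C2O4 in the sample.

n(NaOH) = 0.3343 x 0.02500 = 0.008358 mol.
n(H2C2O4) = 0.008358 / 2 = 0.004179 mol.
mass of H2C2O4 = 0.004179 x 90.03 = 0.3762 g.
% purity = 0.3762 / 0.8217 x 100 = 45.8%.

45.8%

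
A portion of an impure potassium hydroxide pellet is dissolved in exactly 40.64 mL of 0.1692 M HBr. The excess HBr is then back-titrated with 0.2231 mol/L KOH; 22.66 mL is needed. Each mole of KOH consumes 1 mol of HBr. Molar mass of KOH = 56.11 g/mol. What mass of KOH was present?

0.102 g

Total n(HBr) added = 0.1692 x 0.04064 = 0.006876 mol.
n(KOH) used = 0.2231 x 0.02266 = 0.005055 mol, which equals the excess n(HBr).
So n(HBr) consumed by the sample = 0.006876 - 0.005055 = 0.001821 mol.
n(KOH) = 0.001821 / 1 = 0.001821 mol.
mass = 0.001821 mol x 56.11 g/mol = 0.102 g.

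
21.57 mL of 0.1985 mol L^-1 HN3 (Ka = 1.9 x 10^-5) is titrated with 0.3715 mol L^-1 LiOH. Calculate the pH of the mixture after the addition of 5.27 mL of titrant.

4.65

Initial n(HN3) = 0.1985 x 0.02157 = 0.004282 mol.
n(LiOH) added = 0.3715 x 0.005270 = 0.001958 mol, converting that many moles of HN3 to N3-.
Remaining n(HN3) = 0.002324 mol; n(N3-) = 0.001958 mol.
By Henderson-Hasselbalch, pH = pKa + log([A^-]/[HA]) = 4.72 + log(0.001958/0.002324) = 4.72 + (-0.07) = 4.65.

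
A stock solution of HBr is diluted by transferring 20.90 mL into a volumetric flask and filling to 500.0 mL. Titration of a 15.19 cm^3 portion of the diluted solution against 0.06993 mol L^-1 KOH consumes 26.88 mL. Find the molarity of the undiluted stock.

2.96 M

n(KOH) = 0.06993 x 0.02688 = 0.001880 mol.
n(HBr) in the aliquot = 0.001880 mol.
[diluted HBr] = 0.001880 / 0.01519 = 0.1237 M.
Dilution factor = 500.0/20.90 = 23.92, so [stock] = 0.1237 x 23.92 = 2.96 M.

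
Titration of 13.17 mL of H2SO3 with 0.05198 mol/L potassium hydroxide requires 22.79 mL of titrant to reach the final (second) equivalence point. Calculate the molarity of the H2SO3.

0.0450 M

n(KOH) = 0.05198 x 0.02279 = 0.001185 mol.
At the final (second) equivalence point, 2 mol OH^- react per mol H2SO3, so n(H2SO3) = 0.001185 / 2 = 0.0005923 mol.
[H2SO3] = 0.0005923 / 0.01317 L = 0.0450 M.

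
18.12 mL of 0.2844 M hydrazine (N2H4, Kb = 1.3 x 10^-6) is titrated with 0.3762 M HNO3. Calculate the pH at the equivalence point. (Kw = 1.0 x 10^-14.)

n(N2H4) = 0.2844 x 0.01812 = 0.005153 mol; V(HNO3) at equivalence = 0.005153/0.3762 = 0.01370 L.
At equivalence the base is fully converted to N2H5+; total volume = 0.03182 L, so [N2H5+] = 0.005153/0.03182 = 0.1620 M.
Ka(N2H5+) = Kw/Kb = 1.0e-14 / 1.3 x 10^-6 = 7.69e-9.
[H^+] = sqrt(Ka x [N2H5+]) = sqrt(7.69e-9 x 0.1620) = 3.53e-5 M.
pH = -log(3.53e-5) = 4.45.

4.45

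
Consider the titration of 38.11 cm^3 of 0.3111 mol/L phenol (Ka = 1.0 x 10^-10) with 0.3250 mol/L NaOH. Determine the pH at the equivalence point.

11.60

n(C6H5OH) = 0.3111 x 0.03811 = 0.01186 mol; V(NaOH) at equivalence = 0.01186/0.3250 = 0.03648 L.
At equivalence all the acid is converted to C6H5O-; total volume = 0.03811 + 0.03648 = 0.07459 L, so [C6H5O-] = 0.01186/0.07459 = 0.1589 M.
Kb = Kw/Ka = 1.0e-14 / 1.0 x 10^-10 = 0.000100.
[OH^-] = sqrt(Kb x [C6H5O-]) = sqrt(0.000100 x 0.1589) = 0.00399 M.
pOH = 2.40, so pH = 14.00 - 2.40 = 11.60.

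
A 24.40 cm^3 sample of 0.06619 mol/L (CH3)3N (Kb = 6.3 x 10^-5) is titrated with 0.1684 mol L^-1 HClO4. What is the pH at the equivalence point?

5.56

n((CH3)3N) = 0.06619 x 0.02440 = 0.001615 mol; V(HClO4) at equivalence = 0.001615/0.1684 = 0.009590 L.
At equivalence the base is fully converted to (CH3)3NH+; total volume = 0.03399 L, so [(CH3)3NH+] = 0.001615/0.03399 = 0.04751 M.
Ka((CH3)3NH+) = Kw/Kb = 1.0e-14 / 6.3 x 10^-5 = 1.59e-10.
[H^+] = sqrt(Ka x [(CH3)3NH+]) = sqrt(1.59e-10 x 0.04751) = 2.75e-6 M.
pH = -log(2.75e-6) = 5.56.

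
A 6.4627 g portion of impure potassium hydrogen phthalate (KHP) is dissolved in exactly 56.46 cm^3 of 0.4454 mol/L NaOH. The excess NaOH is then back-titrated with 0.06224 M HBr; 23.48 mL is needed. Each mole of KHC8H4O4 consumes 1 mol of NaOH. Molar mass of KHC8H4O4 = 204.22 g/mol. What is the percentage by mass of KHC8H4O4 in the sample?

74.8%

Total n(NaOH) added = 0.4454 x 0.05646 = 0.02515 mol.
n(HBr) used = 0.06224 x 0.02348 = 0.001461 mol, which equals the excess n(NaOH).
So n(NaOH) consumed by the sample = 0.02515 - 0.001461 = 0.02369 mol.
n(KHC8H4O4) = 0.02369 / 1 = 0.02369 mol.
mass KHC8H4O4 = 0.02369 x 204.22 = 4.837 g, so %KHC8H4O4 = 4.837/6.4627 x 100 = 74.8%.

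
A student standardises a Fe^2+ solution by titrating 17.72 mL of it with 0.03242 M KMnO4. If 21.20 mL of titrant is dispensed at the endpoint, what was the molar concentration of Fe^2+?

n(KMnO4) = 0.03242 x 0.02120 = 0.0006873 mol.
From the balanced equation, 1 mol KMnO4 reacts with 5 mol Fe^2+, so n(Fe^2+) = 0.0006873 x 5/1 = 0.003437 mol.
[Fe^2+] = 0.003437 / 0.01772 L = 0.194 M.

0.194 M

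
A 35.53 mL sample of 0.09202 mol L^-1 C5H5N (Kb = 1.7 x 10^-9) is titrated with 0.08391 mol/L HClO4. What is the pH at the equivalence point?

n(C5H5N) = 0.09202 x 0.03553 = 0.003269 mol; V(HClO4) at equivalence = 0.003269/0.08391 = 0.03896 L.
At equivalence the base is fully converted to C5H5NH+; total volume = 0.07449 L, so [C5H5NH+] = 0.003269/0.07449 = 0.04389 M.
Ka(C5H5NH+) = Kw/Kb = 1.0e-14 / 1.7 x 10^-9 = 5.88e-6.
[H^+] = sqrt(Ka x [C5H5NH+]) = sqrt(5.88e-6 x 0.04389) = 0.000508 M.
pH = -log(0.000508) = 3.29.

3.29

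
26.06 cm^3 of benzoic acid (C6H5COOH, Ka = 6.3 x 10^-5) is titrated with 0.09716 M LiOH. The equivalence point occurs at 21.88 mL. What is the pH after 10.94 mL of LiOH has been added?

10.94 mL is exactly half the equivalence volume (21.88/2), i.e. the half-equivalence point.
There, n(HA) = n(A^-), so pH = pKa = -log(6.3 x 10^-5) = 4.20.

4.20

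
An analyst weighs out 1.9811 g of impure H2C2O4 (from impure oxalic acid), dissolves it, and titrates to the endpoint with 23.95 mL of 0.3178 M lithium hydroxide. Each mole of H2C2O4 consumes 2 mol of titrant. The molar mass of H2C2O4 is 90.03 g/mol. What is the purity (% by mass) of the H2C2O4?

17.3%

n(LiOH) = 0.3178 x 0.02395 = 0.007611 mol.
n(H2C2O4) = 0.007611 / 2 = 0.003806 mol.
mass of H2C2O4 = 0.003806 x 90.03 = 0.3426 g.
% purity = 0.3426 / 1.9811 x 100 = 17.3%.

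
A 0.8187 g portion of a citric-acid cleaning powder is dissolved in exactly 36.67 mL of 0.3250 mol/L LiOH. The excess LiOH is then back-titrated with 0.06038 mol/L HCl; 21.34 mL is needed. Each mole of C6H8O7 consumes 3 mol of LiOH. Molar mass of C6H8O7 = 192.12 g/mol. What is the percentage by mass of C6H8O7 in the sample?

Total n(LiOH) added = 0.3250 x 0.03667 = 0.01192 mol.
n(HCl) used = 0.06038 x 0.02134 = 0.001289 mol, which equals the excess n(LiOH).
So n(LiOH) consumed by the sample = 0.01192 - 0.001289 = 0.01063 mol.
n(C6H8O7) = 0.01063 / 3 = 0.003543 mol.
mass C6H8O7 = 0.003543 x 192.12 = 0.6807 g, so %C6H8O7 = 0.6807/0.8187 x 100 = 83.1%.

83.1%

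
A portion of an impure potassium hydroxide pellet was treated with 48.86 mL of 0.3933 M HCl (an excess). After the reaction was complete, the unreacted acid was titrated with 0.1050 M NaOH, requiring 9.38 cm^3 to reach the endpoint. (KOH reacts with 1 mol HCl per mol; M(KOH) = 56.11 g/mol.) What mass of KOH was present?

1.02 g

Total n(HCl) added = 0.3933 x 0.04886 = 0.01922 mol.
n(NaOH) used = 0.1050 x 0.009380 = 0.0009849 mol, which equals the excess n(HCl).
So n(HCl) consumed by the sample = 0.01922 - 0.0009849 = 0.01823 mol.
n(KOH) = 0.01823 / 1 = 0.01823 mol.
mass = 0.01823 mol x 56.11 g/mol = 1.02 g.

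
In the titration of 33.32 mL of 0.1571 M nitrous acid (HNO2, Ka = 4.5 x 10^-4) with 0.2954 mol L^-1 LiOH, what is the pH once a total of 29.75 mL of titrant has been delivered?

12.75

n(acid) = 0.1571 x 0.03332 = 0.005235 mol; n(LiOH) added = 0.2954 x 0.02975 = 0.008788 mol.
Base is in excess by 0.008788 - 0.005235 = 0.003554 mol in a total volume of 0.06307 L.
[OH^-] = 0.003554/0.06307 = 0.05634 M, so pOH = 1.25 and pH = 14.00 - 1.25 = 12.75.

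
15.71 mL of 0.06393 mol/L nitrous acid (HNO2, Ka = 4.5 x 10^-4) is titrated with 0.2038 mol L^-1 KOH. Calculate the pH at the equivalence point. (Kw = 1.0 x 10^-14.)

n(HNO2) = 0.06393 x 0.01571 = 0.001004 mol; V(KOH) at equivalence = 0.001004/0.2038 = 0.004928 L.
At equivalence all the acid is converted to NO2-; total volume = 0.01571 + 0.004928 = 0.02064 L, so [NO2-] = 0.001004/0.02064 = 0.04866 M.
Kb = Kw/Ka = 1.0e-14 / 4.5 x 10^-4 = 2.22e-11.
[OH^-] = sqrt(Kb x [NO2-]) = sqrt(2.22e-11 x 0.04866) = 1.04e-6 M.
pOH = 5.98, so pH = 14.00 - 5.98 = 8.02.

8.02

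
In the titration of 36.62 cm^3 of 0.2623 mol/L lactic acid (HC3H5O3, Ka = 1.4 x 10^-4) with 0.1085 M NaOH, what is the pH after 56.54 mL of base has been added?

4.10

Initial n(HC3H5O3) = 0.2623 x 0.03662 = 0.009605 mol.
n(NaOH) added = 0.1085 x 0.05654 = 0.006135 mol, converting that many moles of HC3H5O3 to C3H5O3-.
Remaining n(HC3H5O3) = 0.003471 mol; n(C3H5O3-) = 0.006135 mol.
By Henderson-Hasselbalch, pH = pKa + log([A^-]/[HA]) = 3.85 + log(0.006135/0.003471) = 3.85 + (+0.25) = 4.10.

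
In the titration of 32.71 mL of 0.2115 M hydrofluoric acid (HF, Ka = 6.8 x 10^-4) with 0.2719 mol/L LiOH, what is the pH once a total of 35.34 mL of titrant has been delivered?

n(acid) = 0.2115 x 0.03271 = 0.006918 mol; n(LiOH) added = 0.2719 x 0.03534 = 0.009609 mol.
Base is in excess by 0.009609 - 0.006918 = 0.002691 mol in a total volume of 0.06805 L.
[OH^-] = 0.002691/0.06805 = 0.03954 M, so pOH = 1.40 and pH = 14.00 - 1.40 = 12.60.

12.60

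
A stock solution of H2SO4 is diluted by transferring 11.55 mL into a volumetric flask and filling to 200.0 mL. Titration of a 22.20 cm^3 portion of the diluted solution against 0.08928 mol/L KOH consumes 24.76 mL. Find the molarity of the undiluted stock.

n(KOH) = 0.08928 x 0.02476 = 0.002211 mol.
n(H2SO4) in the aliquot = 0.002211 x 1/2 = 0.001105 mol.
[diluted H2SO4] = 0.001105 / 0.02220 = 0.04979 M.
Dilution factor = 200.0/11.55 = 17.32, so [stock] = 0.04979 x 17.32 = 0.862 M.

0.862 M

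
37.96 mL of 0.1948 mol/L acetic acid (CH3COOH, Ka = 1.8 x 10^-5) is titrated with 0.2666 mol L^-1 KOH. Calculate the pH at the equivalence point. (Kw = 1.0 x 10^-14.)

8.90

n(CH3COOH) = 0.1948 x 0.03796 = 0.007395 mol; V(KOH) at equivalence = 0.007395/0.2666 = 0.02774 L.
At equivalence all the acid is converted to CH3COO-; total volume = 0.03796 + 0.02774 = 0.06570 L, so [CH3COO-] = 0.007395/0.06570 = 0.1126 M.
Kb = Kw/Ka = 1.0e-14 / 1.8 x 10^-5 = 5.56e-10.
[OH^-] = sqrt(Kb x [CH3COO-]) = sqrt(5.56e-10 x 0.1126) = 7.91e-6 M.
pOH = 5.10, so pH = 14.00 - 5.10 = 8.90.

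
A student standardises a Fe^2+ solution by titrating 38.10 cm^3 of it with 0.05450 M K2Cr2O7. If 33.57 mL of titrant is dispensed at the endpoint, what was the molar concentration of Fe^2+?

0.288 M

n(K2Cr2O7) = 0.05450 x 0.03357 = 0.001830 mol.
From the balanced equation, 1 mol K2Cr2O7 reacts with 6 mol Fe^2+, so n(Fe^2+) = 0.001830 x 6/1 = 0.01098 mol.
[Fe^2+] = 0.01098 / 0.03810 L = 0.288 M.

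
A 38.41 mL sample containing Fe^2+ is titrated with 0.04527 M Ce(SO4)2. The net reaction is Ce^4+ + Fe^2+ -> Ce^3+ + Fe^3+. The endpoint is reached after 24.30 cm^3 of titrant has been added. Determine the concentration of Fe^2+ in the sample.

0.0286 M

n(Ce(SO4)2) = 0.04527 x 0.02430 = 0.001100 mol.
From the balanced equation, 1 mol Ce(SO4)2 reacts with 1 mol Fe^2+, so n(Fe^2+) = 0.001100 x 1/1 = 0.001100 mol.
[Fe^2+] = 0.001100 / 0.03841 L = 0.0286 M.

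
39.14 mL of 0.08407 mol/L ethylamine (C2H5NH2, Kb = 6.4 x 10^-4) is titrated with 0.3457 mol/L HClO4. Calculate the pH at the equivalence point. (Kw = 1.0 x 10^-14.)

n(C2H5NH2) = 0.08407 x 0.03914 = 0.003290 mol; V(HClO4) at equivalence = 0.003290/0.3457 = 0.009518 L.
At equivalence the base is fully converted to C2H5NH3+; total volume = 0.04866 L, so [C2H5NH3+] = 0.003290/0.04866 = 0.06762 M.
Ka(C2H5NH3+) = Kw/Kb = 1.0e-14 / 6.4 x 10^-4 = 1.56e-11.
[H^+] = sqrt(Ka x [C2H5NH3+]) = sqrt(1.56e-11 x 0.06762) = 1.03e-6 M.
pH = -log(1.03e-6) = 5.99.

5.99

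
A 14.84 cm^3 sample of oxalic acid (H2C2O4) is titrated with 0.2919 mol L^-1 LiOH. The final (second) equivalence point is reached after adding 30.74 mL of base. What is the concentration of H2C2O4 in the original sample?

0.302 M

n(LiOH) = 0.2919 x 0.03074 = 0.008973 mol.
At the final (second) equivalence point, 2 mol OH^- react per mol H2C2O4, so n(H2C2O4) = 0.008973 / 2 = 0.004487 mol.
[H2C2O4] = 0.004487 / 0.01484 L = 0.302 M.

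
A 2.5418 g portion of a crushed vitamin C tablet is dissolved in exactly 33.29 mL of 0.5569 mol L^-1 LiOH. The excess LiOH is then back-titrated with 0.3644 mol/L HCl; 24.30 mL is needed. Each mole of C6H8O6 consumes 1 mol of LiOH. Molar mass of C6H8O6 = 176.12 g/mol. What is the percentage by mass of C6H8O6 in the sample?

67.1%

Total n(LiOH) added = 0.5569 x 0.03329 = 0.01854 mol.
n(HCl) used = 0.3644 x 0.02430 = 0.008855 mol, which equals the excess n(LiOH).
So n(LiOH) consumed by the sample = 0.01854 - 0.008855 = 0.009684 mol.
n(C6H8O6) = 0.009684 / 1 = 0.009684 mol.
mass C6H8O6 = 0.009684 x 176.12 = 1.706 g, so %C6H8O6 = 1.706/2.5418 x 100 = 67.1%.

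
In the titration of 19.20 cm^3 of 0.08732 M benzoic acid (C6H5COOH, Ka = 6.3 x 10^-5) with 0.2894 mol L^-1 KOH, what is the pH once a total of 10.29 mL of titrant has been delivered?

12.64

n(acid) = 0.08732 x 0.01920 = 0.001677 mol; n(KOH) added = 0.2894 x 0.01029 = 0.002978 mol.
Base is in excess by 0.002978 - 0.001677 = 0.001301 mol in a total volume of 0.02949 L.
[OH^-] = 0.001301/0.02949 = 0.04413 M, so pOH = 1.36 and pH = 14.00 - 1.36 = 12.64.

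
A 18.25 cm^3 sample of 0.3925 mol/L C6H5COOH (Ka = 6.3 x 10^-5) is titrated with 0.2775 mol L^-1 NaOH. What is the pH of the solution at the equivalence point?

8.71

n(C6H5COOH) = 0.3925 x 0.01825 = 0.007163 mol; V(NaOH) at equivalence = 0.007163/0.2775 = 0.02581 L.
At equivalence all the acid is converted to C6H5COO-; total volume = 0.01825 + 0.02581 = 0.04406 L, so [C6H5COO-] = 0.007163/0.04406 = 0.1626 M.
Kb = Kw/Ka = 1.0e-14 / 6.3 x 10^-5 = 1.59e-10.
[OH^-] = sqrt(Kb x [C6H5COO-]) = sqrt(1.59e-10 x 0.1626) = 5.08e-6 M.
pOH = 5.29, so pH = 14.00 - 5.29 = 8.71.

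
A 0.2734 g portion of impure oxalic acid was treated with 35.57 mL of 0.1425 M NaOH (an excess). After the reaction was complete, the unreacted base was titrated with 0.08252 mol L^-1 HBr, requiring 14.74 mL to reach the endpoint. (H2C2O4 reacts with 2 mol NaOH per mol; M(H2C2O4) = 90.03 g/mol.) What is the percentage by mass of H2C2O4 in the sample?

63.4%

Total n(NaOH) added = 0.1425 x 0.03557 = 0.005069 mol.
n(HBr) used = 0.08252 x 0.01474 = 0.001216 mol, which equals the excess n(NaOH).
So n(NaOH) consumed by the sample = 0.005069 - 0.001216 = 0.003852 mol.
n(H2C2O4) = 0.003852 / 2 = 0.001926 mol.
mass H2C2O4 = 0.001926 x 90.03 = 0.1734 g, so %H2C2O4 = 0.1734/0.2734 x 100 = 63.4%.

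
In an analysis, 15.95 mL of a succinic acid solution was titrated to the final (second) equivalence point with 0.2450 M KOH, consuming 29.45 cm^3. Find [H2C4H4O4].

0.226 M

n(KOH) = 0.2450 x 0.02945 = 0.007215 mol.
At the final (second) equivalence point, 2 mol OH^- react per mol H2C4H4O4, so n(H2C4H4O4) = 0.007215 / 2 = 0.003608 mol.
[H2C4H4O4] = 0.003608 / 0.01595 L = 0.226 M.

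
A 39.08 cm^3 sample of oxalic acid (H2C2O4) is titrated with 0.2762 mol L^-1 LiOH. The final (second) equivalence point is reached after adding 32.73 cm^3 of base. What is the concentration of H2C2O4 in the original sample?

0.116 M

n(LiOH) = 0.2762 x 0.03273 = 0.009040 mol.
At the final (second) equivalence point, 2 mol OH^- react per mol H2C2O4, so n(H2C2O4) = 0.009040 / 2 = 0.004520 mol.
[H2C2O4] = 0.004520 / 0.03908 L = 0.116 M.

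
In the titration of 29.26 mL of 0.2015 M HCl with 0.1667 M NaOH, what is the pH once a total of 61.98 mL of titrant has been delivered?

12.69

n(acid) = 0.2015 x 0.02926 = 0.005896 mol; n(NaOH) added = 0.1667 x 0.06198 = 0.01033 mol.
Base is in excess by 0.01033 - 0.005896 = 0.004436 mol in a total volume of 0.09124 L.
[OH^-] = 0.004436/0.09124 = 0.04862 M, so pOH = 1.31 and pH = 14.00 - 1.31 = 12.69.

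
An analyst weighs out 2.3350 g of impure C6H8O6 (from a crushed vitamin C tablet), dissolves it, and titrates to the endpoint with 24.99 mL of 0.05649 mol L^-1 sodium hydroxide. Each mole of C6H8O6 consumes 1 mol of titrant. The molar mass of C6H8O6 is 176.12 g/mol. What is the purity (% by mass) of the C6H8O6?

n(NaOH) = 0.05649 x 0.02499 = 0.001412 mol.
n(C6H8O6) = 0.001412 / 1 = 0.001412 mol.
mass of C6H8O6 = 0.001412 x 176.12 = 0.2486 g.
% purity = 0.2486 / 2.3350 x 100 = 10.6%.

10.6%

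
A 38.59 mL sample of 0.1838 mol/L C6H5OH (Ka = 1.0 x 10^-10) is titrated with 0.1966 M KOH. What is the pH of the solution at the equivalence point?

n(C6H5OH) = 0.1838 x 0.03859 = 0.007093 mol; V(KOH) at equivalence = 0.007093/0.1966 = 0.03608 L.
At equivalence all the acid is converted to C6H5O-; total volume = 0.03859 + 0.03608 = 0.07467 L, so [C6H5O-] = 0.007093/0.07467 = 0.09499 M.
Kb = Kw/Ka = 1.0e-14 / 1.0 x 10^-10 = 0.000100.
[OH^-] = sqrt(Kb x [C6H5O-]) = sqrt(0.000100 x 0.09499) = 0.00308 M.
pOH = 2.51, so pH = 14.00 - 2.51 = 11.49.

11.49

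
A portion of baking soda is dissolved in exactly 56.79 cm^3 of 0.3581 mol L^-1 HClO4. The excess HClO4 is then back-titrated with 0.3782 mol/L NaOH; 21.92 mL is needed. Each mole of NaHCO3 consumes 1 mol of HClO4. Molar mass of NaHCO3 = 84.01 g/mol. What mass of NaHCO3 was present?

Total n(HClO4) added = 0.3581 x 0.05679 = 0.02034 mol.
n(NaOH) used = 0.3782 x 0.02192 = 0.008290 mol, which equals the excess n(HClO4).
So n(HClO4) consumed by the sample = 0.02034 - 0.008290 = 0.01205 mol.
n(NaHCO3) = 0.01205 / 1 = 0.01205 mol.
mass = 0.01205 mol x 84.01 g/mol = 1.01 g.

1.01 g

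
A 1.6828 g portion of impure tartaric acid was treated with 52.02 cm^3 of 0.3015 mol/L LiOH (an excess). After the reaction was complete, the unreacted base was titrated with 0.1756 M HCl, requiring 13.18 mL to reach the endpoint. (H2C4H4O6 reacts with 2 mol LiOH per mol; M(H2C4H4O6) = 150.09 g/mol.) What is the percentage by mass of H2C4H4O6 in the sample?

59.6%

Total n(LiOH) added = 0.3015 x 0.05202 = 0.01568 mol.
n(HCl) used = 0.1756 x 0.01318 = 0.002314 mol, which equals the excess n(LiOH).
So n(LiOH) consumed by the sample = 0.01568 - 0.002314 = 0.01337 mol.
n(H2C4H4O6) = 0.01337 / 2 = 0.006685 mol.
mass H2C4H4O6 = 0.006685 x 150.09 = 1.003 g, so %H2C4H4O6 = 1.003/1.6828 x 100 = 59.6%.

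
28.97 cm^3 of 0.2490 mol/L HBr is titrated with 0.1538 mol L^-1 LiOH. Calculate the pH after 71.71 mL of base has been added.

12.58

n(acid) = 0.2490 x 0.02897 = 0.007214 mol; n(LiOH) added = 0.1538 x 0.07171 = 0.01103 mol.
Base is in excess by 0.01103 - 0.007214 = 0.003815 mol in a total volume of 0.1007 L.
[OH^-] = 0.003815/0.1007 = 0.03790 M, so pOH = 1.42 and pH = 14.00 - 1.42 = 12.58.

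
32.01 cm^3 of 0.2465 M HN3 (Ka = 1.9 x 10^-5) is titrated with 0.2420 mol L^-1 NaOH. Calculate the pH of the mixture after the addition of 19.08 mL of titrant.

4.87

Initial n(HN3) = 0.2465 x 0.03201 = 0.007890 mol.
n(NaOH) added = 0.2420 x 0.01908 = 0.004617 mol, converting that many moles of HN3 to N3-.
Remaining n(HN3) = 0.003273 mol; n(N3-) = 0.004617 mol.
By Henderson-Hasselbalch, pH = pKa + log([A^-]/[HA]) = 4.72 + log(0.004617/0.003273) = 4.72 + (+0.15) = 4.87.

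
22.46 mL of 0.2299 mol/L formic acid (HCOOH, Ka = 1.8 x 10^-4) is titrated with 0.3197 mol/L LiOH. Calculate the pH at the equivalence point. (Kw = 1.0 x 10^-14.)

n(HCOOH) = 0.2299 x 0.02246 = 0.005164 mol; V(LiOH) at equivalence = 0.005164/0.3197 = 0.01615 L.
At equivalence all the acid is converted to HCOO-; total volume = 0.02246 + 0.01615 = 0.03861 L, so [HCOO-] = 0.005164/0.03861 = 0.1337 M.
Kb = Kw/Ka = 1.0e-14 / 1.8 x 10^-4 = 5.56e-11.
[OH^-] = sqrt(Kb x [HCOO-]) = sqrt(5.56e-11 x 0.1337) = 2.73e-6 M.
pOH = 5.56, so pH = 14.00 - 5.56 = 8.44.

8.44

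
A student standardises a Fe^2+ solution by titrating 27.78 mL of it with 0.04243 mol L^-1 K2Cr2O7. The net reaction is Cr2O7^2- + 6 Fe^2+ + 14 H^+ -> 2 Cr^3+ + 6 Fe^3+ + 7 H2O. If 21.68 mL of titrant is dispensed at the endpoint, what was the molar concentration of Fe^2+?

0.199 M

n(K2Cr2O7) = 0.04243 x 0.02168 = 0.0009199 mol.
From the balanced equation, 1 mol K2Cr2O7 reacts with 6 mol Fe^2+, so n(Fe^2+) = 0.0009199 x 6/1 = 0.005519 mol.
[Fe^2+] = 0.005519 / 0.02778 L = 0.199 M.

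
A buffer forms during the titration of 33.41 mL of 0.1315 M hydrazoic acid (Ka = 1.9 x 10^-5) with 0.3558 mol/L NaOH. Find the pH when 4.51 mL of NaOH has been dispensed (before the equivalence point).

4.48

Initial n(HN3) = 0.1315 x 0.03341 = 0.004393 mol.
n(NaOH) added = 0.3558 x 0.004510 = 0.001605 mol, converting that many moles of HN3 to N3-.
Remaining n(HN3) = 0.002789 mol; n(N3-) = 0.001605 mol.
By Henderson-Hasselbalch, pH = pKa + log([A^-]/[HA]) = 4.72 + log(0.001605/0.002789) = 4.72 + (-0.24) = 4.48.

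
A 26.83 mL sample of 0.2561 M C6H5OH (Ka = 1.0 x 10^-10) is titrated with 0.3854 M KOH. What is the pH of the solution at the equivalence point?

n(C6H5OH) = 0.2561 x 0.02683 = 0.006871 mol; V(KOH) at equivalence = 0.006871/0.3854 = 0.01783 L.
At equivalence all the acid is converted to C6H5O-; total volume = 0.02683 + 0.01783 = 0.04466 L, so [C6H5O-] = 0.006871/0.04466 = 0.1539 M.
Kb = Kw/Ka = 1.0e-14 / 1.0 x 10^-10 = 0.000100.
[OH^-] = sqrt(Kb x [C6H5O-]) = sqrt(0.000100 x 0.1539) = 0.00392 M.
pOH = 2.41, so pH = 14.00 - 2.41 = 11.59.

11.59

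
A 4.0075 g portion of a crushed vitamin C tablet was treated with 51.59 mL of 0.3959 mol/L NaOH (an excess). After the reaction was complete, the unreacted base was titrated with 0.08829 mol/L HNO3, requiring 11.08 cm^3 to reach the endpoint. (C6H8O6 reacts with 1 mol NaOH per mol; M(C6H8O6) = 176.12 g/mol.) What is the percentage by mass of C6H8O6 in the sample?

Total n(NaOH) added = 0.3959 x 0.05159 = 0.02042 mol.
n(HNO3) used = 0.08829 x 0.01108 = 0.0009783 mol, which equals the excess n(NaOH).
So n(NaOH) consumed by the sample = 0.02042 - 0.0009783 = 0.01945 mol.
n(C6H8O6) = 0.01945 / 1 = 0.01945 mol.
mass C6H8O6 = 0.01945 x 176.12 = 3.425 g, so %C6H8O6 = 3.425/4.0075 x 100 = 85.5%.

85.5%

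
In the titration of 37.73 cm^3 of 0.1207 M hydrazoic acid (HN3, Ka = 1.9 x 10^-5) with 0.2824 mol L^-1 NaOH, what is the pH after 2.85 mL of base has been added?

Initial n(HN3) = 0.1207 x 0.03773 = 0.004554 mol.
n(NaOH) added = 0.2824 x 0.002850 = 0.0008048 mol, converting that many moles of HN3 to N3-.
Remaining n(HN3) = 0.003749 mol; n(N3-) = 0.0008048 mol.
By Henderson-Hasselbalch, pH = pKa + log([A^-]/[HA]) = 4.72 + log(0.0008048/0.003749) = 4.72 + (-0.67) = 4.05.

4.05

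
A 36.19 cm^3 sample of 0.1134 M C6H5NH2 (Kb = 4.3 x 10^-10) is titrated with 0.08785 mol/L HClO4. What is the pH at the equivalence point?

2.97

n(C6H5NH2) = 0.1134 x 0.03619 = 0.004104 mol; V(HClO4) at equivalence = 0.004104/0.08785 = 0.04672 L.
At equivalence the base is fully converted to C6H5NH3+; total volume = 0.08291 L, so [C6H5NH3+] = 0.004104/0.08291 = 0.04950 M.
Ka(C6H5NH3+) = Kw/Kb = 1.0e-14 / 4.3 x 10^-10 = 2.33e-5.
[H^+] = sqrt(Ka x [C6H5NH3+]) = sqrt(2.33e-5 x 0.04950) = 0.00107 M.
pH = -log(0.00107) = 2.97.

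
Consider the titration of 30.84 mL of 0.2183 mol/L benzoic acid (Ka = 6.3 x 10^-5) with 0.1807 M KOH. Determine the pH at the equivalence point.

8.60

n(C6H5COOH) = 0.2183 x 0.03084 = 0.006732 mol; V(KOH) at equivalence = 0.006732/0.1807 = 0.03726 L.
At equivalence all the acid is converted to C6H5COO-; total volume = 0.03084 + 0.03726 = 0.06810 L, so [C6H5COO-] = 0.006732/0.06810 = 0.09886 M.
Kb = Kw/Ka = 1.0e-14 / 6.3 x 10^-5 = 1.59e-10.
[OH^-] = sqrt(Kb x [C6H5COO-]) = sqrt(1.59e-10 x 0.09886) = 3.96e-6 M.
pOH = 5.40, so pH = 14.00 - 5.40 = 8.60.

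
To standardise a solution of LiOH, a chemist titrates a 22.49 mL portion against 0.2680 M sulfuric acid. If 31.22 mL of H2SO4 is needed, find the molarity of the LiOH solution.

0.744 M

n(H2SO4) delivered = 0.2680 x 0.03122 = 0.008367 mol.
The reaction is 2 LiOH + 1 H2SO4, so n(LiOH) = 0.008367 x 2/1 = 0.01673 mol.
[LiOH] = 0.01673 mol / 0.02249 L = 0.744 M.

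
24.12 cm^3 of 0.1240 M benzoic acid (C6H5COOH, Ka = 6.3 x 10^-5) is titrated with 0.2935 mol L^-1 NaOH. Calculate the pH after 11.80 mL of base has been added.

n(acid) = 0.1240 x 0.02412 = 0.002991 mol; n(NaOH) added = 0.2935 x 0.01180 = 0.003463 mol.
Base is in excess by 0.003463 - 0.002991 = 0.0004724 mol in a total volume of 0.03592 L.
[OH^-] = 0.0004724/0.03592 = 0.01315 M, so pOH = 1.88 and pH = 14.00 - 1.88 = 12.12.

12.12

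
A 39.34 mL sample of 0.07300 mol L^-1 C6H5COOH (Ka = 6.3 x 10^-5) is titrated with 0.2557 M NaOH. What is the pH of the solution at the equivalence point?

8.48

n(C6H5COOH) = 0.07300 x 0.03934 = 0.002872 mol; V(NaOH) at equivalence = 0.002872/0.2557 = 0.01123 L.
At equivalence all the acid is converted to C6H5COO-; total volume = 0.03934 + 0.01123 = 0.05057 L, so [C6H5COO-] = 0.002872/0.05057 = 0.05679 M.
Kb = Kw/Ka = 1.0e-14 / 6.3 x 10^-5 = 1.59e-10.
[OH^-] = sqrt(Kb x [C6H5COO-]) = sqrt(1.59e-10 x 0.05679) = 3.00e-6 M.
pOH = 5.52, so pH = 14.00 - 5.52 = 8.48.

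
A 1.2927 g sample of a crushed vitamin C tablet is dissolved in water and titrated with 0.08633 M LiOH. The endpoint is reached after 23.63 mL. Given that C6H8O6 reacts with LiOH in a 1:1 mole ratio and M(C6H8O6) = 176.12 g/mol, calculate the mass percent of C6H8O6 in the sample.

27.8%

n(LiOH) = 0.08633 x 0.02363 = 0.002040 mol.
n(C6H8O6) = 0.002040 / 1 = 0.002040 mol.
mass of C6H8O6 = 0.002040 x 176.12 = 0.3593 g.
% purity = 0.3593 / 1.2927 x 100 = 27.8%.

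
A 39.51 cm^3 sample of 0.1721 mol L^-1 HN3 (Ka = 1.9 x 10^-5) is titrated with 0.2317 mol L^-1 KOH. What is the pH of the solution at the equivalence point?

8.86

n(HN3) = 0.1721 x 0.03951 = 0.006800 mol; V(KOH) at equivalence = 0.006800/0.2317 = 0.02935 L.
At equivalence all the acid is converted to N3-; total volume = 0.03951 + 0.02935 = 0.06886 L, so [N3-] = 0.006800/0.06886 = 0.09875 M.
Kb = Kw/Ka = 1.0e-14 / 1.9 x 10^-5 = 5.26e-10.
[OH^-] = sqrt(Kb x [N3-]) = sqrt(5.26e-10 x 0.09875) = 7.21e-6 M.
pOH = 5.14, so pH = 14.00 - 5.14 = 8.86.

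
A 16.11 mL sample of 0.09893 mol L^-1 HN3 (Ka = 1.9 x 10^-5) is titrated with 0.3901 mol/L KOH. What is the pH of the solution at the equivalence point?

8.81

n(HN3) = 0.09893 x 0.01611 = 0.001594 mol; V(KOH) at equivalence = 0.001594/0.3901 = 0.004086 L.
At equivalence all the acid is converted to N3-; total volume = 0.01611 + 0.004086 = 0.02020 L, so [N3-] = 0.001594/0.02020 = 0.07892 M.
Kb = Kw/Ka = 1.0e-14 / 1.9 x 10^-5 = 5.26e-10.
[OH^-] = sqrt(Kb x [N3-]) = sqrt(5.26e-10 x 0.07892) = 6.44e-6 M.
pOH = 5.19, so pH = 14.00 - 5.19 = 8.81.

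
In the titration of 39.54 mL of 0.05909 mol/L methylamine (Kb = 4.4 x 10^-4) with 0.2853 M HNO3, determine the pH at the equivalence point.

n(CH3NH2) = 0.05909 x 0.03954 = 0.002336 mol; V(HNO3) at equivalence = 0.002336/0.2853 = 0.008189 L.
At equivalence the base is fully converted to CH3NH3+; total volume = 0.04773 L, so [CH3NH3+] = 0.002336/0.04773 = 0.04895 M.
Ka(CH3NH3+) = Kw/Kb = 1.0e-14 / 4.4 x 10^-4 = 2.27e-11.
[H^+] = sqrt(Ka x [CH3NH3+]) = sqrt(2.27e-11 x 0.04895) = 1.05e-6 M.
pH = -log(1.05e-6) = 5.98.

5.98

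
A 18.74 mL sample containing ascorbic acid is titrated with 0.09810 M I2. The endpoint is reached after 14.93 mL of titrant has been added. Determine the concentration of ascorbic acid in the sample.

n(I2) = 0.09810 x 0.01493 = 0.001465 mol.
From the balanced equation, 1 mol I2 reacts with 1 mol ascorbic acid, so n(ascorbic acid) = 0.001465 x 1/1 = 0.001465 mol.
[ascorbic acid] = 0.001465 / 0.01874 L = 0.0782 M.

0.0782 M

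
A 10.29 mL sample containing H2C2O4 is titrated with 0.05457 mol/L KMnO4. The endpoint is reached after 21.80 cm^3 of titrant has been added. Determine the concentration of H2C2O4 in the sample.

n(KMnO4) = 0.05457 x 0.02180 = 0.001190 mol.
From the balanced equation, 2 mol KMnO4 reacts with 5 mol H2C2O4, so n(H2C2O4) = 0.001190 x 5/2 = 0.002974 mol.
[H2C2O4] = 0.002974 / 0.01029 L = 0.289 M.

0.289 M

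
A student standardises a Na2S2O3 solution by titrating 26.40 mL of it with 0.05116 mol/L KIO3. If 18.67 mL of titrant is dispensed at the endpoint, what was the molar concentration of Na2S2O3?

n(KIO3) = 0.05116 x 0.01867 = 0.0009552 mol.
From the balanced equation, 1 mol KIO3 reacts with 6 mol Na2S2O3, so n(Na2S2O3) = 0.0009552 x 6/1 = 0.005731 mol.
[Na2S2O3] = 0.005731 / 0.02640 L = 0.217 M.

0.217 M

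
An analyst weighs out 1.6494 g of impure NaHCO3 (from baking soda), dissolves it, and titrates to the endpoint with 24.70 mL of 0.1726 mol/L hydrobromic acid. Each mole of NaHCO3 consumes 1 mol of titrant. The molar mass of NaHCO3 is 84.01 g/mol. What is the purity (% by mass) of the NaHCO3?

n(HBr) = 0.1726 x 0.02470 = 0.004263 mol.
n(NaHCO3) = 0.004263 / 1 = 0.004263 mol.
mass of NaHCO3 = 0.004263 x 84.01 = 0.3582 g.
% purity = 0.3582 / 1.6494 x 100 = 21.7%.

21.7%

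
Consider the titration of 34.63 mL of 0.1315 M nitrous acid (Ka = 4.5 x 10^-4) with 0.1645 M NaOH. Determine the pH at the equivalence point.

8.11

n(HNO2) = 0.1315 x 0.03463 = 0.004554 mol; V(NaOH) at equivalence = 0.004554/0.1645 = 0.02768 L.
At equivalence all the acid is converted to NO2-; total volume = 0.03463 + 0.02768 = 0.06231 L, so [NO2-] = 0.004554/0.06231 = 0.07308 M.
Kb = Kw/Ka = 1.0e-14 / 4.5 x 10^-4 = 2.22e-11.
[OH^-] = sqrt(Kb x [NO2-]) = sqrt(2.22e-11 x 0.07308) = 1.27e-6 M.
pOH = 5.89, so pH = 14.00 - 5.89 = 8.11.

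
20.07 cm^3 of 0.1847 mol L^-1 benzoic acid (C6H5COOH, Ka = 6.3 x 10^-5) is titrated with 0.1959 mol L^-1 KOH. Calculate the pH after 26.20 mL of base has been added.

12.49

n(acid) = 0.1847 x 0.02007 = 0.003707 mol; n(KOH) added = 0.1959 x 0.02620 = 0.005133 mol.
Base is in excess by 0.005133 - 0.003707 = 0.001426 mol in a total volume of 0.04627 L.
[OH^-] = 0.001426/0.04627 = 0.03081 M, so pOH = 1.51 and pH = 14.00 - 1.51 = 12.49.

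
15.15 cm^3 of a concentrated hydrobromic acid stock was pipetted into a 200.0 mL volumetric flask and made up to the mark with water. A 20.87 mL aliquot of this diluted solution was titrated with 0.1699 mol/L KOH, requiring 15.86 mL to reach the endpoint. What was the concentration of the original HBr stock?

1.70 M

n(KOH) = 0.1699 x 0.01586 = 0.002695 mol.
n(HBr) in the aliquot = 0.002695 mol.
[diluted HBr] = 0.002695 / 0.02087 = 0.1291 M.
Dilution factor = 200.0/15.15 = 13.20, so [stock] = 0.1291 x 13.20 = 1.70 M.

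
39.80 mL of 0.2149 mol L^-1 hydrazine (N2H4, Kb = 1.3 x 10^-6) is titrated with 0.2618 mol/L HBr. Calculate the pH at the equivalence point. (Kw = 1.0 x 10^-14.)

n(N2H4) = 0.2149 x 0.03980 = 0.008553 mol; V(HBr) at equivalence = 0.008553/0.2618 = 0.03267 L.
At equivalence the base is fully converted to N2H5+; total volume = 0.07247 L, so [N2H5+] = 0.008553/0.07247 = 0.1180 M.
Ka(N2H5+) = Kw/Kb = 1.0e-14 / 1.3 x 10^-6 = 7.69e-9.
[H^+] = sqrt(Ka x [N2H5+]) = sqrt(7.69e-9 x 0.1180) = 3.01e-5 M.
pH = -log(3.01e-5) = 4.52.

4.52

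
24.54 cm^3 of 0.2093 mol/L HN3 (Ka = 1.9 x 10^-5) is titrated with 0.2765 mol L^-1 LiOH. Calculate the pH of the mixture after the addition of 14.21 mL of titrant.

5.23

Initial n(HN3) = 0.2093 x 0.02454 = 0.005136 mol.
n(LiOH) added = 0.2765 x 0.01421 = 0.003929 mol, converting that many moles of HN3 to N3-.
Remaining n(HN3) = 0.001207 mol; n(N3-) = 0.003929 mol.
By Henderson-Hasselbalch, pH = pKa + log([A^-]/[HA]) = 4.72 + log(0.003929/0.001207) = 4.72 + (+0.51) = 5.23.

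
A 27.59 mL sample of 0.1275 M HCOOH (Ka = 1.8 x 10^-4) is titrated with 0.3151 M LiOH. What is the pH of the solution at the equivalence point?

n(HCOOH) = 0.1275 x 0.02759 = 0.003518 mol; V(LiOH) at equivalence = 0.003518/0.3151 = 0.01116 L.
At equivalence all the acid is converted to HCOO-; total volume = 0.02759 + 0.01116 = 0.03875 L, so [HCOO-] = 0.003518/0.03875 = 0.09077 M.
Kb = Kw/Ka = 1.0e-14 / 1.8 x 10^-4 = 5.56e-11.
[OH^-] = sqrt(Kb x [HCOO-]) = sqrt(5.56e-11 x 0.09077) = 2.25e-6 M.
pOH = 5.65, so pH = 14.00 - 5.65 = 8.35.

8.35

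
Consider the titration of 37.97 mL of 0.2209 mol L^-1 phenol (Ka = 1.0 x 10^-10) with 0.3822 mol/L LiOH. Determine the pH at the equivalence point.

n(C6H5OH) = 0.2209 x 0.03797 = 0.008388 mol; V(LiOH) at equivalence = 0.008388/0.3822 = 0.02195 L.
At equivalence all the acid is converted to C6H5O-; total volume = 0.03797 + 0.02195 = 0.05992 L, so [C6H5O-] = 0.008388/0.05992 = 0.1400 M.
Kb = Kw/Ka = 1.0e-14 / 1.0 x 10^-10 = 0.000100.
[OH^-] = sqrt(Kb x [C6H5O-]) = sqrt(0.000100 x 0.1400) = 0.00374 M.
pOH = 2.43, so pH = 14.00 - 2.43 = 11.57.

11.57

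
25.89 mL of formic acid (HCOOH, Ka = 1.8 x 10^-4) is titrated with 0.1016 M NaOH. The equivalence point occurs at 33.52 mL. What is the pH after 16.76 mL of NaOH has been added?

16.76 mL is exactly half the equivalence volume (33.52/2), i.e. the half-equivalence point.
There, n(HA) = n(A^-), so pH = pKa = -log(1.8 x 10^-4) = 3.74.

3.74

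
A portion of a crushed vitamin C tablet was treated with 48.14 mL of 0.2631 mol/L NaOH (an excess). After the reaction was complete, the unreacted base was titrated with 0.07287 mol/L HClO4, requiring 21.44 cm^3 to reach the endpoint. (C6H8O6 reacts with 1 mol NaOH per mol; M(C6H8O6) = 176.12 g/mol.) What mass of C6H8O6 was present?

Total n(NaOH) added = 0.2631 x 0.04814 = 0.01267 mol.
n(HClO4) used = 0.07287 x 0.02144 = 0.001562 mol, which equals the excess n(NaOH).
So n(NaOH) consumed by the sample = 0.01267 - 0.001562 = 0.01110 mol.
n(C6H8O6) = 0.01110 / 1 = 0.01110 mol.
mass = 0.01110 mol x 176.12 g/mol = 1.96 g.

1.96 g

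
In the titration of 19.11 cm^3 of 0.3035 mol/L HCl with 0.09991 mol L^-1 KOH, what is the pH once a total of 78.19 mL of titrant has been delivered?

12.32

n(acid) = 0.3035 x 0.01911 = 0.005800 mol; n(KOH) added = 0.09991 x 0.07819 = 0.007812 mol.
Base is in excess by 0.007812 - 0.005800 = 0.002012 mol in a total volume of 0.09730 L.
[OH^-] = 0.002012/0.09730 = 0.02068 M, so pOH = 1.68 and pH = 14.00 - 1.68 = 12.32.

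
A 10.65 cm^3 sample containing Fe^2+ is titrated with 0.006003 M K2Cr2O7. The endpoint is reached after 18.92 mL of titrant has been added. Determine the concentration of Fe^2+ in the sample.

n(K2Cr2O7) = 0.006003 x 0.01892 = 0.0001136 mol.
From the balanced equation, 1 mol K2Cr2O7 reacts with 6 mol Fe^2+, so n(Fe^2+) = 0.0001136 x 6/1 = 0.0006815 mol.
[Fe^2+] = 0.0006815 / 0.01065 L = 0.0640 M.

0.0640 M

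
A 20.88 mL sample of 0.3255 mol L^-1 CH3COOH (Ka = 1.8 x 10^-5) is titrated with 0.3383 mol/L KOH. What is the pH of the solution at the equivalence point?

8.98

n(CH3COOH) = 0.3255 x 0.02088 = 0.006796 mol; V(KOH) at equivalence = 0.006796/0.3383 = 0.02009 L.
At equivalence all the acid is converted to CH3COO-; total volume = 0.02088 + 0.02009 = 0.04097 L, so [CH3COO-] = 0.006796/0.04097 = 0.1659 M.
Kb = Kw/Ka = 1.0e-14 / 1.8 x 10^-5 = 5.56e-10.
[OH^-] = sqrt(Kb x [CH3COO-]) = sqrt(5.56e-10 x 0.1659) = 9.60e-6 M.
pOH = 5.02, so pH = 14.00 - 5.02 = 8.98.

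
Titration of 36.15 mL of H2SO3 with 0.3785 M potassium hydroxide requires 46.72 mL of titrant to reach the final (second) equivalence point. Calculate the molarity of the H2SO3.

0.245 M

n(KOH) = 0.3785 x 0.04672 = 0.01768 mol.
At the final (second) equivalence point, 2 mol OH^- react per mol H2SO3, so n(H2SO3) = 0.01768 / 2 = 0.008842 mol.
[H2SO3] = 0.008842 / 0.03615 L = 0.245 M.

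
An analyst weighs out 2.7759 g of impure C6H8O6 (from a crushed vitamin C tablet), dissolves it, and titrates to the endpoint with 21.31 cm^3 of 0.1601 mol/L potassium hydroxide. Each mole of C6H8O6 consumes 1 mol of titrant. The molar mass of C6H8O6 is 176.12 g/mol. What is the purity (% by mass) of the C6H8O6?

n(KOH) = 0.1601 x 0.02131 = 0.003412 mol.
n(C6H8O6) = 0.003412 / 1 = 0.003412 mol.
mass of C6H8O6 = 0.003412 x 176.12 = 0.6009 g.
% purity = 0.6009 / 2.7759 x 100 = 21.6%.

21.6%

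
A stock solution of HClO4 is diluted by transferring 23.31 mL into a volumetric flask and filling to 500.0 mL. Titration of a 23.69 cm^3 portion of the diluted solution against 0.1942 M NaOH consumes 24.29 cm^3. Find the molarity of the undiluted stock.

4.27 M

n(NaOH) = 0.1942 x 0.02429 = 0.004717 mol.
n(HClO4) in the aliquot = 0.004717 mol.
[diluted HClO4] = 0.004717 / 0.02369 = 0.1991 M.
Dilution factor = 500.0/23.31 = 21.45, so [stock] = 0.1991 x 21.45 = 4.27 M.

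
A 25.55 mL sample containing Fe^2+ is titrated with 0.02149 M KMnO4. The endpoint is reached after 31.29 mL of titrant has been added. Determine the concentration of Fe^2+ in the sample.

n(KMnO4) = 0.02149 x 0.03129 = 0.0006724 mol.
From the balanced equation, 1 mol KMnO4 reacts with 5 mol Fe^2+, so n(Fe^2+) = 0.0006724 x 5/1 = 0.003362 mol.
[Fe^2+] = 0.003362 / 0.02555 L = 0.132 M.

0.132 M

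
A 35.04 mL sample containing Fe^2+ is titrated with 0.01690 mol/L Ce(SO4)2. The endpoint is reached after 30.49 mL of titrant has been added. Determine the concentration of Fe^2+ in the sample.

n(Ce(SO4)2) = 0.01690 x 0.03049 = 0.0005153 mol.
From the balanced equation, 1 mol Ce(SO4)2 reacts with 1 mol Fe^2+, so n(Fe^2+) = 0.0005153 x 1/1 = 0.0005153 mol.
[Fe^2+] = 0.0005153 / 0.03504 L = 0.0147 M.

0.0147 M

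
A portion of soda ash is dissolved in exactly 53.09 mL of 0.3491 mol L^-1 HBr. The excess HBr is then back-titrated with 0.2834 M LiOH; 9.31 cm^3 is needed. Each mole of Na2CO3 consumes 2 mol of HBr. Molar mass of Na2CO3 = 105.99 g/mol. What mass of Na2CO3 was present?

Total n(HBr) added = 0.3491 x 0.05309 = 0.01853 mol.
n(LiOH) used = 0.2834 x 0.009310 = 0.002638 mol, which equals the excess n(HBr).
So n(HBr) consumed by the sample = 0.01853 - 0.002638 = 0.01590 mol.
n(Na2CO3) = 0.01590 / 2 = 0.007948 mol.
mass = 0.007948 mol x 105.99 g/mol = 0.842 g.

0.842 g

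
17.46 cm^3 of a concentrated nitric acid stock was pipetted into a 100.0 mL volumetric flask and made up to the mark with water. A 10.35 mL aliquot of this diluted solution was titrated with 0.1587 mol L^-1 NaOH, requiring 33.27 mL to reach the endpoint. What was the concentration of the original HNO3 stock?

n(NaOH) = 0.1587 x 0.03327 = 0.005280 mol.
n(HNO3) in the aliquot = 0.005280 mol.
[diluted HNO3] = 0.005280 / 0.01035 = 0.5101 M.
Dilution factor = 100.0/17.46 = 5.727, so [stock] = 0.5101 x 5.727 = 2.92 M.

2.92 M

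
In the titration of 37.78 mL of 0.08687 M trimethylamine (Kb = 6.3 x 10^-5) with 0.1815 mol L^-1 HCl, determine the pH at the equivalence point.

n((CH3)3N) = 0.08687 x 0.03778 = 0.003282 mol; V(HCl) at equivalence = 0.003282/0.1815 = 0.01808 L.
At equivalence the base is fully converted to (CH3)3NH+; total volume = 0.05586 L, so [(CH3)3NH+] = 0.003282/0.05586 = 0.05875 M.
Ka((CH3)3NH+) = Kw/Kb = 1.0e-14 / 6.3 x 10^-5 = 1.59e-10.
[H^+] = sqrt(Ka x [(CH3)3NH+]) = sqrt(1.59e-10 x 0.05875) = 3.05e-6 M.
pH = -log(3.05e-6) = 5.52.

5.52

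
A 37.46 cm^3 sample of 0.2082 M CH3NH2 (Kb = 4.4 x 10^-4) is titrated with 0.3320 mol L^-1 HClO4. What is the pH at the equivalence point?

n(CH3NH2) = 0.2082 x 0.03746 = 0.007799 mol; V(HClO4) at equivalence = 0.007799/0.3320 = 0.02349 L.
At equivalence the base is fully converted to CH3NH3+; total volume = 0.06095 L, so [CH3NH3+] = 0.007799/0.06095 = 0.1280 M.
Ka(CH3NH3+) = Kw/Kb = 1.0e-14 / 4.4 x 10^-4 = 2.27e-11.
[H^+] = sqrt(Ka x [CH3NH3+]) = sqrt(2.27e-11 x 0.1280) = 1.71e-6 M.
pH = -log(1.71e-6) = 5.77.

5.77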